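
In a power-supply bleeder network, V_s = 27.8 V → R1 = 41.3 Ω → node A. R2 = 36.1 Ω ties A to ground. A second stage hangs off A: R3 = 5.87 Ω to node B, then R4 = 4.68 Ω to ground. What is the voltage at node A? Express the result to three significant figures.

V_A ≈ 4.59 V

Looking into the second stage from A: R3 + R4 = 10.55 Ω appears in parallel with R2.
Effective lower resistance at A: R2 ‖ 10.55 = 8.164 Ω.
So V_A = 27.8 × 0.1651 = 4.588 V.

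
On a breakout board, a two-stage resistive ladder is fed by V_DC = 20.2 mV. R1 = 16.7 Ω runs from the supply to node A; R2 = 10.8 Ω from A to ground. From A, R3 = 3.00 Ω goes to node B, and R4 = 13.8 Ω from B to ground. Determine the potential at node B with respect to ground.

V_B ≈ 4.69 mV

Looking into the second stage from A: R3 + R4 = 16.80 Ω appears in parallel with R2.
Effective lower resistance at A: R2 ‖ 16.80 = 6.574 Ω.
So V_A = 20.2 × 0.2825 = 5.706 mV.
V_B = V_A × 0.8214 = 4.687 mV.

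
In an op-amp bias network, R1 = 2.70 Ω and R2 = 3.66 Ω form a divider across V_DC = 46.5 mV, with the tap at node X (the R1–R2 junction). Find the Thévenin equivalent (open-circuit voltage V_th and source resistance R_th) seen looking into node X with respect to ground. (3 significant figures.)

V_th ≈ 26.8 mV, R_th ≈ 1.55 Ω

V_th is the unloaded tap voltage: V_DC · R2/(R1+R2) = 46.5 × 0.5755 = 26.76 mV.
Zeroing V_DC shorts the top of R1 to ground, so R_th = R1 ‖ R2 = 1.554 Ω.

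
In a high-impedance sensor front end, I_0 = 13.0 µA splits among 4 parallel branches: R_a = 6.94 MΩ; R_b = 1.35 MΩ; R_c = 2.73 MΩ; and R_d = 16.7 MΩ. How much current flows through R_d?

I ≈ 0.594 µA

Conductances: ΣG = 1/6.94 + 1/1.35 + 1/2.73 + 1/16.7 = 1.311 (1/MΩ).
By the current-divider rule, I = I_0 · G_k/ΣG = 13.0 × 0.04567 = 0.5938 µA.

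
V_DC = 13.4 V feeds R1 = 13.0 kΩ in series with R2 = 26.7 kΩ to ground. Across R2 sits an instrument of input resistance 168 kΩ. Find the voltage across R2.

R2 ‖ R_L = (26.7 × 168)/(26.7 + 168) = 23.04 kΩ.
Now apply the divider: V_out = 13.4 × 0.6393 = 8.566 V.
(Unloaded it would be 9.01 V; the load pulls it down.)

V_out ≈ 8.57 V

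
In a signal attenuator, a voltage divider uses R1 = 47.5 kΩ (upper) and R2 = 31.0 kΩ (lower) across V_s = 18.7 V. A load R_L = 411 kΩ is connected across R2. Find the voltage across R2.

V_out ≈ 7.06 V

The load sits in parallel with R2, giving an effective lower resistance R2' = R2·R_L/(R2+R_L) = 28.83 kΩ.
Voltage divider with the loaded lower leg: V_out = 18.7 × 28.83/(47.5 + 28.83) = 18.7 × 0.3777 = 7.062 V.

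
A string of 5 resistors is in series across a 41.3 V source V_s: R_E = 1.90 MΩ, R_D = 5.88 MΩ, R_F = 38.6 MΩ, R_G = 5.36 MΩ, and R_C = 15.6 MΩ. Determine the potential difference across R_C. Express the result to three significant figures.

ΣR = 1.90 + 5.88 + 38.6 + 5.36 + 15.6 = 67.34 MΩ.
By the voltage-divider rule, V = 41.3 × 15.60/67.34 = 9.568 V.

V ≈ 9.57 V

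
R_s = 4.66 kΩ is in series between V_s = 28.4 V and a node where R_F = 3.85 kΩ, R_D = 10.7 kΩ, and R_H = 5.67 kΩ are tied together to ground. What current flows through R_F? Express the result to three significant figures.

I ≈ 2.13 mA

Combine the parallel branches: R_p = (1/3.85 + 1/10.7 + 1/5.67)⁻¹ = 1.888 kΩ.
V_A = 28.4 × 1.888/6.548 = 8.190 V.
Branch current I = V_A/R_F = 8.190/3.85 = 2.127 mA.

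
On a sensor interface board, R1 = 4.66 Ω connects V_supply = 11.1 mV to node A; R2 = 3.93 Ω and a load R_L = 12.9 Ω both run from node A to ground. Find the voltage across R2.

First combine the lower leg with the load: R2 ‖ R_L = 3.012 Ω.
Now apply the divider: V_out = 11.1 × 0.3926 = 4.358 mV.
(Unloaded it would be 5.08 mV; the load pulls it down.)

V_out ≈ 4.36 mV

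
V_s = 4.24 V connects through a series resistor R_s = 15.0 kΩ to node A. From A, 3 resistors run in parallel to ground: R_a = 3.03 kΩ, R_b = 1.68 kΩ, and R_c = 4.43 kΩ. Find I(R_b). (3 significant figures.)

Combine the parallel branches: R_p = (1/3.03 + 1/1.68 + 1/4.43)⁻¹ = 0.8688 kΩ.
V_A by voltage divider: V_A = 4.24 × 0.8688/(15.0 + 0.8688) = 0.2321 V.
Branch current I = V_A/R_b = 0.2321/1.68 = 0.1382 mA.
(Equivalently: I_total = 0.2672 mA, then current-divider fraction G_k/ΣG = 0.5171.)

I ≈ 0.138 mA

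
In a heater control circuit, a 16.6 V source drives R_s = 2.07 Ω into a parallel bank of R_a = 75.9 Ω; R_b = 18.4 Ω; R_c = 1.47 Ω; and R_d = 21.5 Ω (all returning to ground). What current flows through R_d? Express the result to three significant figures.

I ≈ 0.292 A

Combine the parallel branches: R_p = (1/75.9 + 1/18.4 + 1/1.47 + 1/21.5)⁻¹ = 1.259 Ω.
V_A by voltage divider: V_A = 16.6 × 1.259/(2.07 + 1.259) = 6.278 V.
I(R_d) = V_A / R_d = 6.278/21.5 = 0.2920 A.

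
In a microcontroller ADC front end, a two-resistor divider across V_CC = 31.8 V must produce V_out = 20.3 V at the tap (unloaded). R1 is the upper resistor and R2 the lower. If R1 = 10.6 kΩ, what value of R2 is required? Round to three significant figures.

The divider ratio is R2/(R1+R2) = 20.3/31.8 = 0.6384.
R2 = R1 · 0.6384/(1 − 0.6384) = 18.71 kΩ.

R2 ≈ 18.7 kΩ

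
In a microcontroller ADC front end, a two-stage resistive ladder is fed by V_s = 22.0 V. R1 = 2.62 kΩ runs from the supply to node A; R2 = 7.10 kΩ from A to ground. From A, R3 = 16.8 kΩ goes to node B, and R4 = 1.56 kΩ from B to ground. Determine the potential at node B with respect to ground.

The second stage (R3 + R4 = 18.36 kΩ) loads node A in parallel with R2.
R2 ‖ (R3+R4) = 5.120 kΩ.
First divider: V_A = V_s · 5.120/(2.62 + 5.120) = 14.55 V.
Stage 2 is unloaded, so V_B = V_A · R4/(R3+R4) = 14.55 × 1.56/18.36 = 1.237 V.

V_B ≈ 1.24 V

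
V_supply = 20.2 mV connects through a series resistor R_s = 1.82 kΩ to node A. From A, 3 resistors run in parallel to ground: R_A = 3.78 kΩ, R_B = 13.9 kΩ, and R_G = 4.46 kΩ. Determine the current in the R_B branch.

Equivalent of the parallel group: R_p = 1.783 kΩ.
Node voltage V_A = V_supply · R_p/(R_s + R_p) = 20.2 × 0.4949 = 9.998 mV.
Branch current I = V_A/R_B = 9.998/13.9 = 0.7193 µA.

I ≈ 0.719 µA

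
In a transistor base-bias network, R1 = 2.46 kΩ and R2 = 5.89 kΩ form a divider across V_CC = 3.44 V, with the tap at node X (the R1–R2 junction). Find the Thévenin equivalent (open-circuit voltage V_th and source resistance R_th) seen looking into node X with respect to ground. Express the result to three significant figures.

V_th ≈ 2.43 V, R_th ≈ 1.74 kΩ

With X open, the divider is unloaded: V_th = 3.44 × 5.89/8.350 = 2.427 V.
Zeroing V_CC shorts the top of R1 to ground, so R_th = R1 ‖ R2 = 1.735 kΩ.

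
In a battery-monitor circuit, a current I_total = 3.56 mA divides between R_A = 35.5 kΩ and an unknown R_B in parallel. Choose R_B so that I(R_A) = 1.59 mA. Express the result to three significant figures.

Two-branch current divider: I_A = I_total · R_B/(R_A + R_B).
With f = 0.4466, R_B = R_A · f/(1−f) = 35.5 × 0.8071 = 28.65 kΩ.

R_B ≈ 28.7 kΩ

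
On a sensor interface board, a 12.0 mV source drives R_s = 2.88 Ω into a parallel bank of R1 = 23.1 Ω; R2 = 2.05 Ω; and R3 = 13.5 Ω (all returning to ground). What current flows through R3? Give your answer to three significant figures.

Parallel bank: R_p = 1/(1/23.1 + 1/2.05 + 1/13.5) = 1.652 Ω.
V_A = 12.0 × 1.652/4.532 = 4.375 mV.
I(R3) = V_A / R3 = 4.375/13.5 = 0.3241 mA.

I ≈ 0.324 mA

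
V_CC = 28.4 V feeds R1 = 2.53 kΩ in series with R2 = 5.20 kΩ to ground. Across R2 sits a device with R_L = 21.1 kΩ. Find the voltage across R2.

R2 ‖ R_L = (5.20 × 21.1)/(5.20 + 21.1) = 4.172 kΩ.
Now apply the divider: V_out = 28.4 × 0.6225 = 17.68 V.

V_out ≈ 17.7 V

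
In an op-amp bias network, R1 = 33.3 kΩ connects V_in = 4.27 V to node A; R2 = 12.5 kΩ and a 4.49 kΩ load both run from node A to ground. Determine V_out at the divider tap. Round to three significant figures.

V_out ≈ 0.385 V

R2 ‖ R_L = (12.5 × 4.49)/(12.5 + 4.49) = 3.303 kΩ.
Then V_out = V_in · R2'/(R1 + R2') = 4.27 × 3.303/36.60 = 0.3854 V.
(Unloaded it would be 1.17 V; the load pulls it down.)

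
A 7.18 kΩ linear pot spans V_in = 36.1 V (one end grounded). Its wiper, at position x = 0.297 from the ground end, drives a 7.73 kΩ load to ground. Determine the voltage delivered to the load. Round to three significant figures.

Lower segment x·R_p = 2.132 kΩ; upper segment (1−x)·R_p = 5.048 kΩ.
(x·R_p) ‖ R_L = 1.671 kΩ.
Then V_out = V_in · 1.671/(5.048 + 1.671) = 8.980 V.
(Unloaded: V_out = x·V_in = 10.7 V.)

V_out ≈ 8.98 V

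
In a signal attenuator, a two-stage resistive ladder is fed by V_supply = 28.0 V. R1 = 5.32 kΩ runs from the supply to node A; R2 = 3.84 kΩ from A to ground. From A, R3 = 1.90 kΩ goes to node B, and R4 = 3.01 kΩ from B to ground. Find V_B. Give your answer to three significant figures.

V_B ≈ 4.95 V

Looking into the second stage from A: R3 + R4 = 4.910 kΩ appears in parallel with R2.
R2 ‖ (R3+R4) = 2.155 kΩ.
So V_A = 28.0 × 0.2883 = 8.072 V.
V_B = V_A × 0.6130 = 4.948 V.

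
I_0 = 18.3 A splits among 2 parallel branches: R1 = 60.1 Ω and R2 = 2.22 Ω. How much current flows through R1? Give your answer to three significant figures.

With just two branches, the current splits inversely with resistance.
So I = 18.3 × 2.22/62.32 = 0.6519 A.

I ≈ 0.652 A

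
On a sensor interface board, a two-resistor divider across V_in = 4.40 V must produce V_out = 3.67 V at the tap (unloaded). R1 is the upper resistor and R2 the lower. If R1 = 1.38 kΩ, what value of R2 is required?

R2 ≈ 6.94 kΩ

Required fraction k = V_out/V_in = 0.8341.
So R2 = R1 · V_out/(V_in − V_out) = 1.38 × 3.67/(4.40 − 3.67) = 1.38 × 5.027 = 6.938 kΩ.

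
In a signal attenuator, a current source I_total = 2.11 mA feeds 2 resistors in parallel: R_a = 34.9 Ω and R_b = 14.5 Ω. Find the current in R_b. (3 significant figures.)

For two parallel branches, I_k = I_total · (other R)/(sum of R).
I(R_b) = 2.11 × 34.9/(34.9 + 14.5) = 2.11 × 0.7065 = 1.491 mA.

I ≈ 1.49 mA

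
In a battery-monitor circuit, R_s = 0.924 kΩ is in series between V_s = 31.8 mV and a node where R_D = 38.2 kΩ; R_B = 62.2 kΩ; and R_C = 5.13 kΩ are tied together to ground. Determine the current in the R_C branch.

Parallel bank: R_p = 1/(1/38.2 + 1/62.2 + 1/5.13) = 4.216 kΩ.
V_A by voltage divider: V_A = 31.8 × 4.216/(0.924 + 4.216) = 26.08 mV.
Branch current I = V_A/R_C = 26.08/5.13 = 5.085 µA.

I ≈ 5.08 µA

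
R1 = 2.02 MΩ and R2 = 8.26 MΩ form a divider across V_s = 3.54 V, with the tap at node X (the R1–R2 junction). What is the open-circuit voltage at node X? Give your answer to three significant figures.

V_th ≈ 2.84 V

Open-circuit (no load on X): V_th = V_s · R2/(R1 + R2) = 3.54 × 8.26/(2.020 + 8.26) = 2.844 V.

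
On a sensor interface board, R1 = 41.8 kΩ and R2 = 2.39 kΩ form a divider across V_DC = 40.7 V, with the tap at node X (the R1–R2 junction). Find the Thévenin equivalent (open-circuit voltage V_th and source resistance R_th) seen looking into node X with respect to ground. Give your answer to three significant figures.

V_th ≈ 2.20 V, R_th ≈ 2.26 kΩ

Open-circuit (no load on X): V_th = V_DC · R2/(R1 + R2) = 40.7 × 2.39/(41.80 + 2.39) = 2.201 V.
With V_DC suppressed (replaced by a short), R_th = R1 ‖ R2 = (41.80 × 2.39)/(41.80 + 2.39) = 2.261 kΩ.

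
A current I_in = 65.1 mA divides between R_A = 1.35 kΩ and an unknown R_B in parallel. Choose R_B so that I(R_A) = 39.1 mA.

R_B ≈ 2.03 kΩ

In a two-way split, I_A/I_in = R_B/(R_A + R_B).
With f = 0.6006, R_B = R_A · f/(1−f) = 1.35 × 1.504 = 2.030 kΩ.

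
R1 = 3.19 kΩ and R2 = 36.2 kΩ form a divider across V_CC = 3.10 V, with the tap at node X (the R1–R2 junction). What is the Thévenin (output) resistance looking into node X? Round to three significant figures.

R_th ≈ 2.93 kΩ

Zeroing V_CC shorts the top of R1 to ground, so R_th = R1 ‖ R2 = 2.932 kΩ.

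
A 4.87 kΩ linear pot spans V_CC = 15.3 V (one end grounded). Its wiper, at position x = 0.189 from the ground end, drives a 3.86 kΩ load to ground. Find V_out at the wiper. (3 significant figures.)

V_out ≈ 2.42 V

The pot divides into 3.950 kΩ above the wiper and 0.9204 kΩ below.
Lower segment in parallel with the load: 0.9204 ‖ 3.86 = 0.7432 kΩ.
Then V_out = V_CC · 0.7432/(3.950 + 0.7432) = 2.423 V.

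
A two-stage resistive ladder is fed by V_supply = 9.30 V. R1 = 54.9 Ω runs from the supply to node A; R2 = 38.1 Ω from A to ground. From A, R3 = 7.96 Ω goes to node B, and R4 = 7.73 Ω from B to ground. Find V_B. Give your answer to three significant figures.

Looking into the second stage from A: R3 + R4 = 15.69 Ω appears in parallel with R2.
R2 ‖ (R3+R4) = 11.11 Ω.
V_A = 9.30 × 11.11/(54.9 + 11.11) = 1.566 V.
Then the unloaded second divider: V_B = V_A × R4/(R3+R4) = 1.566 × 0.4927 = 0.7714 V.

V_B ≈ 0.771 V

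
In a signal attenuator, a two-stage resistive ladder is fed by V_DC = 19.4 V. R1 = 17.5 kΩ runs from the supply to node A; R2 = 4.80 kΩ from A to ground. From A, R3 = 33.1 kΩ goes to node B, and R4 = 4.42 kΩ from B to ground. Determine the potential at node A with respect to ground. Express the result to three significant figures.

V_A ≈ 3.79 V

The second stage (R3 + R4 = 37.52 kΩ) loads node A in parallel with R2.
Effective lower resistance at A: R2 ‖ 37.52 = 4.256 kΩ.
V_A = 19.4 × 4.256/(17.5 + 4.256) = 3.795 V.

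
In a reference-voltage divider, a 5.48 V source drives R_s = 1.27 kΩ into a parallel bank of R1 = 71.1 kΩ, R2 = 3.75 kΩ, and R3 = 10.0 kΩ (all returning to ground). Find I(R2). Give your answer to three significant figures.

Parallel bank: R_p = 1/(1/71.1 + 1/3.75 + 1/10.0) = 2.627 kΩ.
V_A by voltage divider: V_A = 5.48 × 2.627/(1.27 + 2.627) = 3.694 V.
I(R2) = V_A / R2 = 3.694/3.75 = 0.9850 mA.

I ≈ 0.985 mA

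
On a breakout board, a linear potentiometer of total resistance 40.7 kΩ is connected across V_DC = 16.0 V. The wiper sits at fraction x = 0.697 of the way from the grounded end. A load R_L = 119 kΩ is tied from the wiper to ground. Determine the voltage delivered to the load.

V_out ≈ 10.4 V

Split the track: R_lower = x·R_p = 28.37 kΩ, R_upper = (1−x)·R_p = 12.33 kΩ.
Lower segment in parallel with the load: 28.37 ‖ 119 = 22.91 kΩ.
Then V_out = V_DC · 22.91/(12.33 + 22.91) = 10.40 V.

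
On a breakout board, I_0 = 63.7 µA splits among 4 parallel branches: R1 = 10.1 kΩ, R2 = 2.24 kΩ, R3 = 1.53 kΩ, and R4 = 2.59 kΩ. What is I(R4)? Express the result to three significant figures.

ΣG = 1/10.1 + 1/2.24 + 1/1.53 + 1/2.59 = 1.585.
R4 takes the fraction G_k/ΣG = 0.3861/1.585 = 0.2436, so I = 63.7 × 0.2436 = 15.52 µA.

I ≈ 15.5 µA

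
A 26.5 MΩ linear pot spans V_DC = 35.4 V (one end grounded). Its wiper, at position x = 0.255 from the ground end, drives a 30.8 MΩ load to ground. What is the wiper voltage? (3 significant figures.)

Split the track: R_lower = x·R_p = 6.758 MΩ, R_upper = (1−x)·R_p = 19.74 MΩ.
(x·R_p) ‖ R_L = 5.542 MΩ.
V_out = 35.4 × 5.542/(19.74 + 5.542) = 7.759 V.
(Unloaded: V_out = x·V_DC = 9.03 V.)

V_out ≈ 7.76 V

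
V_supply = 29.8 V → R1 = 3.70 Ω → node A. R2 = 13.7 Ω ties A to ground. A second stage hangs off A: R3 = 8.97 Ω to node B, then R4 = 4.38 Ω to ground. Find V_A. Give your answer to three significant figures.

V_A ≈ 19.3 V

The second stage (R3 + R4 = 13.35 Ω) loads node A in parallel with R2.
R2 ‖ (R3+R4) = 6.761 Ω.
V_A = 29.8 × 6.761/(3.70 + 6.761) = 19.26 V.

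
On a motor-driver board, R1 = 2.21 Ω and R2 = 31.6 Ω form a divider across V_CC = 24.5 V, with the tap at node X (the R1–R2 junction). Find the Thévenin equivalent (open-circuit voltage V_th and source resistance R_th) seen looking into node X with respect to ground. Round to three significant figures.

V_th ≈ 22.9 V, R_th ≈ 2.07 Ω

With X open, the divider is unloaded: V_th = 24.5 × 31.6/33.81 = 22.90 V.
Looking into X with the source shorted: R_th = R1·R2/(R1+R2) = 2.210 × 31.6/33.81 = 2.066 Ω.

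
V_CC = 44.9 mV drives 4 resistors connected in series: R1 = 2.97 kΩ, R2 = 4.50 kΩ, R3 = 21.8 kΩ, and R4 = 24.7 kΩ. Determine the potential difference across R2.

Series total: ΣR = 2.97 + 4.50 + 21.8 + 24.7 = 53.97 kΩ.
V = V_CC · R/ΣR = 44.9 × 0.08338 = 3.744 mV.

V ≈ 3.74 mV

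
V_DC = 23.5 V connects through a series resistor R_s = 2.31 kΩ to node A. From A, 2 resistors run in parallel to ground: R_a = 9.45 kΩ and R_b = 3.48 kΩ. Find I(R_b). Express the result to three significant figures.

Combine the parallel branches: R_p = (1/9.45 + 1/3.48)⁻¹ = 2.543 kΩ.
V_A = 23.5 × 2.543/4.853 = 12.32 V.
I(R_b) = V_A / R_b = 12.32/3.48 = 3.539 mA.
(Equivalently: I_total = 4.842 mA, then current-divider fraction G_k/ΣG = 0.7309.)

I ≈ 3.54 mA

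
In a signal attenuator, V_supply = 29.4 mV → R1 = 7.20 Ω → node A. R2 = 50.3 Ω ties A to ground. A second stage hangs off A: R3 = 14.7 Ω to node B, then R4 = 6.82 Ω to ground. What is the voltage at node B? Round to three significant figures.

The second stage (R3 + R4 = 21.52 Ω) loads node A in parallel with R2.
Effective lower resistance at A: R2 ‖ 21.52 = 15.07 Ω.
So V_A = 29.4 × 0.6767 = 19.90 mV.
Stage 2 is unloaded, so V_B = V_A · R4/(R3+R4) = 19.90 × 6.82/21.52 = 6.305 mV.

V_B ≈ 6.31 mV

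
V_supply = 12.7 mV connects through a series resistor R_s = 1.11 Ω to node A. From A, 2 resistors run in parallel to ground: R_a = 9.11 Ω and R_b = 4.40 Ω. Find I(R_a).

Parallel bank: R_p = 1/(1/9.11 + 1/4.40) = 2.967 Ω.
V_A = 12.7 × 2.967/4.077 = 9.242 mV.
I(R_a) = V_A / R_a = 9.242/9.11 = 1.015 mA.

I ≈ 1.01 mA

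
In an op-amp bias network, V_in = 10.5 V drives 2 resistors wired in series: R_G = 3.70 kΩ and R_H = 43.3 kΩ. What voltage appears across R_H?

ΣR = 3.70 + 43.3 = 47.00 kΩ.
Voltage divider: V = V_in · (43.30 / 47.00) = 10.5 × 0.9213 = 9.673 V.

V ≈ 9.67 V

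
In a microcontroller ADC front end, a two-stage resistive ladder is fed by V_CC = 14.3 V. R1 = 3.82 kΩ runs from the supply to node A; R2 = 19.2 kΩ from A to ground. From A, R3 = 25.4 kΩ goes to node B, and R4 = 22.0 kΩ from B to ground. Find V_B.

The second stage (R3 + R4 = 47.40 kΩ) loads node A in parallel with R2.
Effective lower resistance at A: R2 ‖ 47.40 = 13.66 kΩ.
V_A = 14.3 × 13.66/(3.82 + 13.66) = 11.18 V.
V_B = V_A × 0.4641 = 5.187 V.

V_B ≈ 5.19 V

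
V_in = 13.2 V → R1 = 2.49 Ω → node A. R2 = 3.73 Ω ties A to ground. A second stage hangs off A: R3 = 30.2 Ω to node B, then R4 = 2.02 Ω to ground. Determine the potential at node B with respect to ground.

The second stage (R3 + R4 = 32.22 Ω) loads node A in parallel with R2.
R2 ‖ (R3+R4) = 3.343 Ω.
V_A = 13.2 × 3.343/(2.49 + 3.343) = 7.565 V.
Then the unloaded second divider: V_B = V_A × R4/(R3+R4) = 7.565 × 0.06269 = 0.4743 V.

V_B ≈ 0.474 V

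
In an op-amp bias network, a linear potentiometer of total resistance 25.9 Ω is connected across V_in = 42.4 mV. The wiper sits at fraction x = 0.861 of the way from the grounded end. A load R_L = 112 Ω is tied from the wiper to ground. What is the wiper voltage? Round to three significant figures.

V_out ≈ 35.5 mV

Split the track: R_lower = x·R_p = 22.30 Ω, R_upper = (1−x)·R_p = 3.600 Ω.
R_L loads the lower segment: effective lower R = 18.60 Ω.
V_out = 42.4 × 18.60/(3.600 + 18.60) = 35.52 mV.
(Unloaded: V_out = x·V_in = 36.5 mV.)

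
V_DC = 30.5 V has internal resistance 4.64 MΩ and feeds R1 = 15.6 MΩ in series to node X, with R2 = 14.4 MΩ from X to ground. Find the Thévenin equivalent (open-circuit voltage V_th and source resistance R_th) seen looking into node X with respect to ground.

R1' = 4.64 + 15.6 = 20.24 MΩ (source resistance + R1).
V_th is the unloaded tap voltage: V_DC · R2/(R1'+R2) = 30.5 × 0.4157 = 12.68 V.
Zeroing V_DC shorts the top of R1' to ground, so R_th = R1' ‖ R2 = 8.414 MΩ.

V_th ≈ 12.7 V, R_th ≈ 8.41 MΩ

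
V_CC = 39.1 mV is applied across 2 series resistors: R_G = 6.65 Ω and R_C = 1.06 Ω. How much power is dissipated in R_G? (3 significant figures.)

P ≈ 171 µW

The common current is I = 39.1/7.710 = 5.071 mA.
V(R_G) = I·R = 33.72 mV; P = V·I = 33.72 × 5.071 = 171.0 µW.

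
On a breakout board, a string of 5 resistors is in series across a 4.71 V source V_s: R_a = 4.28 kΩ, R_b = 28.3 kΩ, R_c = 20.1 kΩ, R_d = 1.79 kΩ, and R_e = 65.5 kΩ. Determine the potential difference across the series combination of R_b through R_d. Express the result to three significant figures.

Total series resistance ΣR = 4.28 + 28.3 + 20.1 + 1.79 + 65.5 = 120.0 kΩ.
R_{R_b..R_d} = 28.3 + 20.1 + 1.79 = 50.19 kΩ.
V = V_s · R/ΣR = 4.71 × 0.4184 = 1.970 V.

V ≈ 1.97 V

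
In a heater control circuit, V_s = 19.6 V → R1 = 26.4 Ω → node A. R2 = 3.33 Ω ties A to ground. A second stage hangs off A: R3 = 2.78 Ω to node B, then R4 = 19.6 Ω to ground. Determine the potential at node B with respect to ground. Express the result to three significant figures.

Node A sees R2 in parallel with the series input of stage 2, R3 + R4 = 22.38 Ω.
Effective lower resistance at A: R2 ‖ 22.38 = 2.899 Ω.
V_A = 19.6 × 2.899/(26.4 + 2.899) = 1.939 V.
Stage 2 is unloaded, so V_B = V_A · R4/(R3+R4) = 1.939 × 19.6/22.38 = 1.698 V.

V_B ≈ 1.70 V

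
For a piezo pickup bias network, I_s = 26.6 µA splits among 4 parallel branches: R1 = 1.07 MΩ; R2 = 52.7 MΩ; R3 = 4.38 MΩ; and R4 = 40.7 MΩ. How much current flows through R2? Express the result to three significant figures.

I ≈ 0.418 µA

ΣG = 1/1.07 + 1/52.7 + 1/4.38 + 1/40.7 = 1.206.
By the current-divider rule, I = I_s · G_k/ΣG = 26.6 × 0.01573 = 0.4184 µA.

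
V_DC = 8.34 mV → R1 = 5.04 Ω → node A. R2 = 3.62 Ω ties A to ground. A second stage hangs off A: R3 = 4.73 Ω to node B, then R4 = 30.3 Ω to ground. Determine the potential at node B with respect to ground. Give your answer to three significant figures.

V_B ≈ 2.84 mV

The second stage (R3 + R4 = 35.03 Ω) loads node A in parallel with R2.
R2 ‖ (R3+R4) = 3.281 Ω.
First divider: V_A = V_DC · 3.281/(5.04 + 3.281) = 3.288 mV.
Then the unloaded second divider: V_B = V_A × R4/(R3+R4) = 3.288 × 0.8650 = 2.844 mV.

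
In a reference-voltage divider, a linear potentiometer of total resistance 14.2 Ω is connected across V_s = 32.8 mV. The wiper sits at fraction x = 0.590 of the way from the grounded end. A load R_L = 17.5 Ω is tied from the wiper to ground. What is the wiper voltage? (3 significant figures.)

Lower segment x·R_p = 8.378 Ω; upper segment (1−x)·R_p = 5.822 Ω.
(x·R_p) ‖ R_L = 5.666 Ω.
V_out = 32.8 × 5.666/(5.822 + 5.666) = 16.18 mV.

V_out ≈ 16.2 mV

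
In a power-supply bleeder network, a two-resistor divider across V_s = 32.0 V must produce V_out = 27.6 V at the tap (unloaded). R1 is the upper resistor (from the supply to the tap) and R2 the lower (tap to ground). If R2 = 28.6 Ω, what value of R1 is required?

The divider ratio is R2/(R1+R2) = 27.6/32.0 = 0.8625.
Rearranging, R1 = R2·(1−k)/k = 28.6 × 0.1594 = 4.559 Ω.

R1 ≈ 4.56 Ω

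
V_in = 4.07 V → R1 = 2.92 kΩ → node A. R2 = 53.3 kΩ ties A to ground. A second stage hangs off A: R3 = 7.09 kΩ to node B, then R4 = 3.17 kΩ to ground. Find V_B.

The second stage (R3 + R4 = 10.26 kΩ) loads node A in parallel with R2.
Effective lower resistance at A: R2 ‖ 10.26 = 8.604 kΩ.
First divider: V_A = V_in · 8.604/(2.92 + 8.604) = 3.039 V.
V_B = V_A × 0.3090 = 0.9389 V.

V_B ≈ 0.939 V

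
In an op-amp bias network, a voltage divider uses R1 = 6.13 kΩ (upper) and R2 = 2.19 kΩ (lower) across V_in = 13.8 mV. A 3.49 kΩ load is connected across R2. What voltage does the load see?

The load sits in parallel with R2, giving an effective lower resistance R2' = R2·R_L/(R2+R_L) = 1.346 kΩ.
Then V_out = V_in · R2'/(R1 + R2') = 13.8 × 1.346/7.476 = 2.484 mV.
(Unloaded it would be 3.63 mV; the load pulls it down.)

V_out ≈ 2.48 mV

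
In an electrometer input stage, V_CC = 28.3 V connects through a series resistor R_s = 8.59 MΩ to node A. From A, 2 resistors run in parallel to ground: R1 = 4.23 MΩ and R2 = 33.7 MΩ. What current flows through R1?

Equivalent of the parallel group: R_p = 3.758 MΩ.
V_A by voltage divider: V_A = 28.3 × 3.758/(8.59 + 3.758) = 8.613 V.
I(R1) = V_A / R1 = 8.613/4.23 = 2.036 µA.

I ≈ 2.04 µA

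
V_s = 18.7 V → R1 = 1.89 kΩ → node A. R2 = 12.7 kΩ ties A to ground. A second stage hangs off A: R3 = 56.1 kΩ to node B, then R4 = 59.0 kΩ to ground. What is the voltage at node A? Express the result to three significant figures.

V_A ≈ 16.0 V

Node A sees R2 in parallel with the series input of stage 2, R3 + R4 = 115.1 kΩ.
R2 ‖ (R3+R4) = 11.44 kΩ.
First divider: V_A = V_s · 11.44/(1.89 + 11.44) = 16.05 V.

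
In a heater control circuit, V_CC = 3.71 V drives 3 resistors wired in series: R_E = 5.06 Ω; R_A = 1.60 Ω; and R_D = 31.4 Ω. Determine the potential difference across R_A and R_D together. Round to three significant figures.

V ≈ 3.22 V

ΣR = 5.06 + 1.60 + 31.4 = 38.06 Ω.
R_{R_A..R_D} = 1.60 + 31.4 = 33.00 Ω.
V = V_CC · R/ΣR = 3.71 × 0.8671 = 3.217 V.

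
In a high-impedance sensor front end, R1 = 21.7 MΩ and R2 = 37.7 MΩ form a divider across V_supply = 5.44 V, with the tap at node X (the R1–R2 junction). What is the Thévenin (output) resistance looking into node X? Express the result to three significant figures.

R_th ≈ 13.8 MΩ

Looking into X with the source shorted: R_th = R1·R2/(R1+R2) = 21.70 × 37.7/59.40 = 13.77 MΩ.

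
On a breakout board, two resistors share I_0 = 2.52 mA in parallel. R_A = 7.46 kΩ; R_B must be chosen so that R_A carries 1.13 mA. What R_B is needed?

Two-branch current divider: I_A = I_0 · R_B/(R_A + R_B).
With f = 0.4484, R_B = R_A · f/(1−f) = 7.46 × 0.8129 = 6.065 kΩ.

R_B ≈ 6.06 kΩ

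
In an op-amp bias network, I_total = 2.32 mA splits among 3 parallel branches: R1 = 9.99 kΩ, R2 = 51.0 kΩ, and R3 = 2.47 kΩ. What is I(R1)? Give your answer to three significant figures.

ΣG = 1/9.99 + 1/51.0 + 1/2.47 = 0.5246.
R1 takes the fraction G_k/ΣG = 0.1001/0.5246 = 0.1908, so I = 2.32 × 0.1908 = 0.4427 mA.

I ≈ 0.443 mA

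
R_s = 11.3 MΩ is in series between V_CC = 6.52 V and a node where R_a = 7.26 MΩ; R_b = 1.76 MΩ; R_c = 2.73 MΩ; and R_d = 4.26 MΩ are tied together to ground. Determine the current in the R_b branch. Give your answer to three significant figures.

Parallel bank: R_p = 1/(1/7.26 + 1/1.76 + 1/2.73 + 1/4.26) = 0.7651 MΩ.
Node voltage V_A = V_CC · R_p/(R_s + R_p) = 6.52 × 0.06342 = 0.4135 V.
Branch current I = V_A/R_b = 0.4135/1.76 = 0.2349 µA.
(Check via current divider: I_total = 0.5404 µA; share G_k/ΣG = 0.4347 → same result.)

I ≈ 0.235 µA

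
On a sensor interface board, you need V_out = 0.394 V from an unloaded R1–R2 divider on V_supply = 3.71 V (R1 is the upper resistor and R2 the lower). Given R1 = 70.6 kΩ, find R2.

R2 ≈ 8.39 kΩ

V_out/V_supply = R2/(R1+R2) = 0.1062.
So R2 = R1 · V_out/(V_supply − V_out) = 70.6 × 0.394/(3.71 − 0.394) = 70.6 × 0.1188 = 8.389 kΩ.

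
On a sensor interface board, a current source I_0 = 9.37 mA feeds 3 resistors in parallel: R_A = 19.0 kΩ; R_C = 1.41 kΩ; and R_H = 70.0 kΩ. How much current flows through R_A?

Total conductance ΣG = 1/19.0 + 1/1.41 + 1/70.0 = 0.7761 (units of 1/kΩ).
By the current-divider rule, I = I_0 · G_k/ΣG = 9.37 × 0.06781 = 0.6354 mA.

I ≈ 0.635 mA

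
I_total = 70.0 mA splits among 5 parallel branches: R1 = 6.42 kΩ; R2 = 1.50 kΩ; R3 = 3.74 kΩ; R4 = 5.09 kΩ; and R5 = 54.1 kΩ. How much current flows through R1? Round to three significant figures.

ΣG = 1/6.42 + 1/1.50 + 1/3.74 + 1/5.09 + 1/54.1 = 1.305.
R1 takes the fraction G_k/ΣG = 0.1558/1.305 = 0.1194, so I = 70.0 × 0.1194 = 8.357 mA.

I ≈ 8.36 mA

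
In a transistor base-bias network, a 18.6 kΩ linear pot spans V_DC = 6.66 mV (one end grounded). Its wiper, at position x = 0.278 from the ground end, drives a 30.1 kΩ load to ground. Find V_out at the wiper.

V_out ≈ 1.65 mV

Split the track: R_lower = x·R_p = 5.171 kΩ, R_upper = (1−x)·R_p = 13.43 kΩ.
Lower segment in parallel with the load: 5.171 ‖ 30.1 = 4.413 kΩ.
V_out = 6.66 × 4.413/(13.43 + 4.413) = 1.647 mV.
(Unloaded: V_out = x·V_DC = 1.85 mV.)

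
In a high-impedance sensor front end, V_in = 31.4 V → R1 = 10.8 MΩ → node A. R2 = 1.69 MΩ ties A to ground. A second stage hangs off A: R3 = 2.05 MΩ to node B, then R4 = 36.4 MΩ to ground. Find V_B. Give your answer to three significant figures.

Node A sees R2 in parallel with the series input of stage 2, R3 + R4 = 38.45 MΩ.
Effective lower resistance at A: R2 ‖ 38.45 = 1.619 MΩ.
V_A = 31.4 × 1.619/(10.8 + 1.619) = 4.093 V.
Then the unloaded second divider: V_B = V_A × R4/(R3+R4) = 4.093 × 0.9467 = 3.875 V.

V_B ≈ 3.87 V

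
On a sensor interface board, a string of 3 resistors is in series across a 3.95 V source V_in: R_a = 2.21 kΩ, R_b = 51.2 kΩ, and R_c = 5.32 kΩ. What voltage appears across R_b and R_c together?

V ≈ 3.80 V

Series total: ΣR = 2.21 + 51.2 + 5.32 = 58.73 kΩ.
R_{R_b..R_c} = 51.2 + 5.32 = 56.52 kΩ.
V = V_in · R/ΣR = 3.95 × 0.9624 = 3.801 V.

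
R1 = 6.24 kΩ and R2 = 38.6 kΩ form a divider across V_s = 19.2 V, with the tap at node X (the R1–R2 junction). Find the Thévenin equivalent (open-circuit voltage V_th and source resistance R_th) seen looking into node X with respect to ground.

V_th ≈ 16.5 V, R_th ≈ 5.37 kΩ

With X open, the divider is unloaded: V_th = 19.2 × 38.6/44.84 = 16.53 V.
With V_s suppressed (replaced by a short), R_th = R1 ‖ R2 = (6.240 × 38.6)/(6.240 + 38.6) = 5.372 kΩ.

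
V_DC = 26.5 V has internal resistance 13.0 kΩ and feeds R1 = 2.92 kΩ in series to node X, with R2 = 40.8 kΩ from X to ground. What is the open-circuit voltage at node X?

R1' = 13.0 + 2.92 = 15.92 kΩ (source resistance + R1).
V_th is the unloaded tap voltage: V_DC · R2/(R1'+R2) = 26.5 × 0.7193 = 19.06 V.

V_th ≈ 19.1 V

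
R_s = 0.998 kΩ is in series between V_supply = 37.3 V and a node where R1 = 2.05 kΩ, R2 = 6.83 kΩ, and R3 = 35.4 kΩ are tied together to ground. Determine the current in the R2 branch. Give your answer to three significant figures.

I ≈ 3.29 mA

Equivalent of the parallel group: R_p = 1.510 kΩ.
Node voltage V_A = V_supply · R_p/(R_s + R_p) = 37.3 × 0.6020 = 22.45 V.
Branch current I = V_A/R2 = 22.45/6.83 = 3.288 mA.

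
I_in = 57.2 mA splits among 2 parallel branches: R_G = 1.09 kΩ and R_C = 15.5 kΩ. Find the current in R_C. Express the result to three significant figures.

I ≈ 3.76 mA

For two parallel branches, I_k = I_in · (other R)/(sum of R).
I(R_C) = 57.2 × 1.09/(1.09 + 15.5) = 57.2 × 0.06570 = 3.758 mA.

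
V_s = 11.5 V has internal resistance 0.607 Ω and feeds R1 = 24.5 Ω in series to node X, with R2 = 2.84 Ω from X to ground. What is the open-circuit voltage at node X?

V_th ≈ 1.17 V

R1' = 0.607 + 24.5 = 25.11 Ω (source resistance + R1).
With X open, the divider is unloaded: V_th = 11.5 × 2.84/27.95 = 1.169 V.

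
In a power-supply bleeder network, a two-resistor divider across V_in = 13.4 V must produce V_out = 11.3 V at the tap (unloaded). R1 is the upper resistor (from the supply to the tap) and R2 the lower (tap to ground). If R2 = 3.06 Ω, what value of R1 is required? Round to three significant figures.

R1 ≈ 0.569 Ω

V_out/V_in = R2/(R1+R2) = 0.8433.
So R1 = R2 · (V_in/V_out − 1) = 3.06 × (13.4/11.3 − 1) = 3.06 × 0.1858 = 0.5687 Ω.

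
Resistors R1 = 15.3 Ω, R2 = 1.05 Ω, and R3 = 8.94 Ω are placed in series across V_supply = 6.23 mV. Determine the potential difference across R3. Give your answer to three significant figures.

Series total: ΣR = 15.3 + 1.05 + 8.94 = 25.29 Ω.
By the voltage-divider rule, V = 6.23 × 8.940/25.29 = 2.202 mV.

V ≈ 2.20 mV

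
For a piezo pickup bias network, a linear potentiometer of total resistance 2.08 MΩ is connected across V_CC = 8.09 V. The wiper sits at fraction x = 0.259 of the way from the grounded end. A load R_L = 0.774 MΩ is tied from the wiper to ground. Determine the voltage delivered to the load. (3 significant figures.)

V_out ≈ 1.38 V

Lower segment x·R_p = 0.5387 MΩ; upper segment (1−x)·R_p = 1.541 MΩ.
R_L loads the lower segment: effective lower R = 0.3176 MΩ.
Loaded-divider output: V_out = 8.09 × 0.1709 = 1.382 V.
(Unloaded: V_out = x·V_CC = 2.10 V.)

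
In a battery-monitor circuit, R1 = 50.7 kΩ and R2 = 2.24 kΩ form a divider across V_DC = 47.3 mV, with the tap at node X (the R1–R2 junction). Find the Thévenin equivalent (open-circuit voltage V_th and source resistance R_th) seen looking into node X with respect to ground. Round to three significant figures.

V_th ≈ 2.00 mV, R_th ≈ 2.15 kΩ

V_th is the unloaded tap voltage: V_DC · R2/(R1+R2) = 47.3 × 0.04231 = 2.001 mV.
Zeroing V_DC shorts the top of R1 to ground, so R_th = R1 ‖ R2 = 2.145 kΩ.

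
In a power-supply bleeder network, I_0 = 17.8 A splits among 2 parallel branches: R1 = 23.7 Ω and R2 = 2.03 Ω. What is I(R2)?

Two-branch current divider: I_k = I_0 · R_other/(R_1 + R_2).
I(R2) = 17.8 × 23.7/(23.7 + 2.03) = 17.8 × 0.9211 = 16.40 A.

I ≈ 16.4 A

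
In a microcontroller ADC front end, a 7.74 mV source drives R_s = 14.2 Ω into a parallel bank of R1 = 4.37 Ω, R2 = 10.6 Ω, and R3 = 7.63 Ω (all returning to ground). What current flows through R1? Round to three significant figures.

I ≈ 0.238 mA

Combine the parallel branches: R_p = (1/4.37 + 1/10.6 + 1/7.63)⁻¹ = 2.202 Ω.
Node voltage V_A = V_DC · R_p/(R_s + R_p) = 7.74 × 0.1342 = 1.039 mV.
Branch current I = V_A/R1 = 1.039/4.37 = 0.2377 mA.
(Equivalently: I_total = 0.4719 mA, then current-divider fraction G_k/ΣG = 0.5038.)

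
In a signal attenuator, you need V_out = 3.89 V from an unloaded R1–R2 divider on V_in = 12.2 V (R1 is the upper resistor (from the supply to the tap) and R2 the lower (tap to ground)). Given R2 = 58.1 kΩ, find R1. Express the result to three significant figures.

R1 ≈ 124 kΩ

V_out/V_in = R2/(R1+R2) = 0.3189.
So R1 = R2 · (V_in/V_out − 1) = 58.1 × (12.2/3.89 − 1) = 58.1 × 2.136 = 124.1 kΩ.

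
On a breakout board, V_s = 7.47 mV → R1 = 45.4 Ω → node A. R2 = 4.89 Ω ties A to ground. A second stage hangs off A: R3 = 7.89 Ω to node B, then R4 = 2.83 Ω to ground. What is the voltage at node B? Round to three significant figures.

Looking into the second stage from A: R3 + R4 = 10.72 Ω appears in parallel with R2.
R2 ‖ (R3+R4) = 3.358 Ω.
So V_A = 7.47 × 0.06887 = 0.5145 mV.
Stage 2 is unloaded, so V_B = V_A · R4/(R3+R4) = 0.5145 × 2.83/10.72 = 0.1358 mV.

V_B ≈ 0.136 mV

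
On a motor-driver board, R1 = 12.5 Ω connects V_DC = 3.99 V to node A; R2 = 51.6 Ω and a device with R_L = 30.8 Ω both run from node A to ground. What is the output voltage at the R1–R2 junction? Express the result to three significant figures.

The load sits in parallel with R2, giving an effective lower resistance R2' = R2·R_L/(R2+R_L) = 19.29 Ω.
Then V_out = V_DC · R2'/(R1 + R2') = 3.99 × 19.29/31.79 = 2.421 V.

V_out ≈ 2.42 V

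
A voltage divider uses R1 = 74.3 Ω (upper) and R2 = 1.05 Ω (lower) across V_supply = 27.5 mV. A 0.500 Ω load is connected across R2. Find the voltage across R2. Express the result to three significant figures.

First combine the lower leg with the load: R2 ‖ R_L = 0.3387 Ω.
Now apply the divider: V_out = 27.5 × 0.004538 = 0.1248 mV.

V_out ≈ 0.125 mV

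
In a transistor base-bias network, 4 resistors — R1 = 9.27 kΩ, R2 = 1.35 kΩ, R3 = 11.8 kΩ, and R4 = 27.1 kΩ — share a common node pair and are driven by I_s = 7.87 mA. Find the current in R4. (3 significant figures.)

I ≈ 0.299 mA

Conductances: ΣG = 1/9.27 + 1/1.35 + 1/11.8 + 1/27.1 = 0.9703 (1/kΩ).
By the current-divider rule, I = I_s · G_k/ΣG = 7.87 × 0.03803 = 0.2993 mA.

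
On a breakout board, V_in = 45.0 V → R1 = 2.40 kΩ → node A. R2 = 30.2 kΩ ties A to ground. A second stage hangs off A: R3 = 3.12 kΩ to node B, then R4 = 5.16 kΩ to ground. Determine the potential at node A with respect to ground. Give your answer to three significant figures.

V_A ≈ 32.9 V

Node A sees R2 in parallel with the series input of stage 2, R3 + R4 = 8.280 kΩ.
R2 ‖ (R3+R4) = 6.498 kΩ.
So V_A = 45.0 × 0.7303 = 32.86 V.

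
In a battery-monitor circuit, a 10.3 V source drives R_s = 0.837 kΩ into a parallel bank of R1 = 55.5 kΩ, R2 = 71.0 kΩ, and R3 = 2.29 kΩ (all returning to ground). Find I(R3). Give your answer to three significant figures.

I ≈ 3.23 mA

Equivalent of the parallel group: R_p = 2.133 kΩ.
V_A = 10.3 × 2.133/2.970 = 7.397 V.
I(R3) = V_A / R3 = 7.397/2.29 = 3.230 mA.
(Check via current divider: I_total = 3.468 mA; share G_k/ΣG = 0.9315 → same result.)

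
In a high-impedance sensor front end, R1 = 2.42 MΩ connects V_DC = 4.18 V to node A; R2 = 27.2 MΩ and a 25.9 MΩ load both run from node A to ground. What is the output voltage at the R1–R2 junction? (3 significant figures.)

First combine the lower leg with the load: R2 ‖ R_L = 13.27 MΩ.
Then V_out = V_DC · R2'/(R1 + R2') = 4.18 × 13.27/15.69 = 3.535 V.

V_out ≈ 3.54 V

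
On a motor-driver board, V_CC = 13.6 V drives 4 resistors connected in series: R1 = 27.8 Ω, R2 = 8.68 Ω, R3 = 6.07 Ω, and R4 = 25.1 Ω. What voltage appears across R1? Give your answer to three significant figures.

Total series resistance ΣR = 27.8 + 8.68 + 6.07 + 25.1 = 67.65 Ω.
Voltage divider: V = V_CC · (27.80 / 67.65) = 13.6 × 0.4109 = 5.589 V.

V ≈ 5.59 V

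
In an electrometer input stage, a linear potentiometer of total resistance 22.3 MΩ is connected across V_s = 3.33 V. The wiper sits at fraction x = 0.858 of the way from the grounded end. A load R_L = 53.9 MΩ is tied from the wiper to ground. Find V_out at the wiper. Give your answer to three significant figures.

Lower segment x·R_p = 19.13 MΩ; upper segment (1−x)·R_p = 3.167 MΩ.
(x·R_p) ‖ R_L = 14.12 MΩ.
Loaded-divider output: V_out = 3.33 × 0.8168 = 2.720 V.

V_out ≈ 2.72 V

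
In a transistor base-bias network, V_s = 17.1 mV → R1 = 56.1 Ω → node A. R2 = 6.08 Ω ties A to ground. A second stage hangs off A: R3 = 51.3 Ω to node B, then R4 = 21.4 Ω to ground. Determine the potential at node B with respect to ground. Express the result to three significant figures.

Looking into the second stage from A: R3 + R4 = 72.70 Ω appears in parallel with R2.
Effective lower resistance at A: R2 ‖ 72.70 = 5.611 Ω.
V_A = 17.1 × 5.611/(56.1 + 5.611) = 1.555 mV.
Then the unloaded second divider: V_B = V_A × R4/(R3+R4) = 1.555 × 0.2944 = 0.4577 mV.

V_B ≈ 0.458 mV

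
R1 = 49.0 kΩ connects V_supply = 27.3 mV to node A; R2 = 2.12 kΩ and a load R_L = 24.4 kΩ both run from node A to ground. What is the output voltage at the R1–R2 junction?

V_out ≈ 1.05 mV

First combine the lower leg with the load: R2 ‖ R_L = 1.951 kΩ.
Voltage divider with the loaded lower leg: V_out = 27.3 × 1.951/(49.0 + 1.951) = 27.3 × 0.03828 = 1.045 mV.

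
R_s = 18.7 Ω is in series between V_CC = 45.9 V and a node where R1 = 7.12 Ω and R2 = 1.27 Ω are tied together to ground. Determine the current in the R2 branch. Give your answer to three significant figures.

I ≈ 1.97 A

Parallel bank: R_p = 1/(1/7.12 + 1/1.27) = 1.078 Ω.
V_A = 45.9 × 1.078/19.78 = 2.501 V.
I(R2) = V_A / R2 = 2.501/1.27 = 1.969 A.
(Equivalently: I_total = 2.321 A, then current-divider fraction G_k/ΣG = 0.8486.)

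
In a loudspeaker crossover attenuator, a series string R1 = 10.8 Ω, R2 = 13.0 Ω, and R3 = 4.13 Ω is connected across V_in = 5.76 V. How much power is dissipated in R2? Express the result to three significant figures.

ΣR = 27.93 Ω → I = 5.76/27.93 = 0.2062 A.
V(R2) = I·R = 2.681 V; P = V·I = 2.681 × 0.2062 = 0.5529 W.

P ≈ 0.553 W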